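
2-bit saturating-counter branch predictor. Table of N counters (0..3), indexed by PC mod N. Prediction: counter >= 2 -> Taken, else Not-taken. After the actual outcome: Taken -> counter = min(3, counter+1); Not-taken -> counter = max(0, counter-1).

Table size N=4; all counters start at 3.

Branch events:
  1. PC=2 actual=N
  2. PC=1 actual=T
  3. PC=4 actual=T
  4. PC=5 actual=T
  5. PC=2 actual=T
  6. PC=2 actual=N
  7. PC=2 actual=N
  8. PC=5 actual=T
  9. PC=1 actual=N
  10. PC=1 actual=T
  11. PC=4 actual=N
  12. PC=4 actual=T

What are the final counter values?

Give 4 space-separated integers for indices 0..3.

Ev 1: PC=2 idx=2 pred=T actual=N -> ctr[2]=2
Ev 2: PC=1 idx=1 pred=T actual=T -> ctr[1]=3
Ev 3: PC=4 idx=0 pred=T actual=T -> ctr[0]=3
Ev 4: PC=5 idx=1 pred=T actual=T -> ctr[1]=3
Ev 5: PC=2 idx=2 pred=T actual=T -> ctr[2]=3
Ev 6: PC=2 idx=2 pred=T actual=N -> ctr[2]=2
Ev 7: PC=2 idx=2 pred=T actual=N -> ctr[2]=1
Ev 8: PC=5 idx=1 pred=T actual=T -> ctr[1]=3
Ev 9: PC=1 idx=1 pred=T actual=N -> ctr[1]=2
Ev 10: PC=1 idx=1 pred=T actual=T -> ctr[1]=3
Ev 11: PC=4 idx=0 pred=T actual=N -> ctr[0]=2
Ev 12: PC=4 idx=0 pred=T actual=T -> ctr[0]=3

Answer: 3 3 1 3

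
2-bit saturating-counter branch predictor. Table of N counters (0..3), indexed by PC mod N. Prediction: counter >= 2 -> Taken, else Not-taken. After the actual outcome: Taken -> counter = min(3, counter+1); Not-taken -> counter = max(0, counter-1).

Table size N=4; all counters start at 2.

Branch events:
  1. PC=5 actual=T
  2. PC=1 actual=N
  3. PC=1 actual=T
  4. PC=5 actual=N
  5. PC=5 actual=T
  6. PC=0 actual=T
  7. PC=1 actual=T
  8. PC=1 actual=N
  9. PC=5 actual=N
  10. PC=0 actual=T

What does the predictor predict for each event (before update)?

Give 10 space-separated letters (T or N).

Ev 1: PC=5 idx=1 pred=T actual=T -> ctr[1]=3
Ev 2: PC=1 idx=1 pred=T actual=N -> ctr[1]=2
Ev 3: PC=1 idx=1 pred=T actual=T -> ctr[1]=3
Ev 4: PC=5 idx=1 pred=T actual=N -> ctr[1]=2
Ev 5: PC=5 idx=1 pred=T actual=T -> ctr[1]=3
Ev 6: PC=0 idx=0 pred=T actual=T -> ctr[0]=3
Ev 7: PC=1 idx=1 pred=T actual=T -> ctr[1]=3
Ev 8: PC=1 idx=1 pred=T actual=N -> ctr[1]=2
Ev 9: PC=5 idx=1 pred=T actual=N -> ctr[1]=1
Ev 10: PC=0 idx=0 pred=T actual=T -> ctr[0]=3

Answer: T T T T T T T T T T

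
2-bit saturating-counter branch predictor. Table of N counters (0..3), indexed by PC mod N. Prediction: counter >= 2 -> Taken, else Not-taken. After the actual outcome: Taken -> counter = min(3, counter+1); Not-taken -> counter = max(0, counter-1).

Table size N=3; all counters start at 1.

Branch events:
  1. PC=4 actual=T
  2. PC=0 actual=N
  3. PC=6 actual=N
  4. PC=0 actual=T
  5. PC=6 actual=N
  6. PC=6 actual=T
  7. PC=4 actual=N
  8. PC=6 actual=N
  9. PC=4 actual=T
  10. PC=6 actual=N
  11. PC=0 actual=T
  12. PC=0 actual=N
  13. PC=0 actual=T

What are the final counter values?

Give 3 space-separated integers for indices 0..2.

Ev 1: PC=4 idx=1 pred=N actual=T -> ctr[1]=2
Ev 2: PC=0 idx=0 pred=N actual=N -> ctr[0]=0
Ev 3: PC=6 idx=0 pred=N actual=N -> ctr[0]=0
Ev 4: PC=0 idx=0 pred=N actual=T -> ctr[0]=1
Ev 5: PC=6 idx=0 pred=N actual=N -> ctr[0]=0
Ev 6: PC=6 idx=0 pred=N actual=T -> ctr[0]=1
Ev 7: PC=4 idx=1 pred=T actual=N -> ctr[1]=1
Ev 8: PC=6 idx=0 pred=N actual=N -> ctr[0]=0
Ev 9: PC=4 idx=1 pred=N actual=T -> ctr[1]=2
Ev 10: PC=6 idx=0 pred=N actual=N -> ctr[0]=0
Ev 11: PC=0 idx=0 pred=N actual=T -> ctr[0]=1
Ev 12: PC=0 idx=0 pred=N actual=N -> ctr[0]=0
Ev 13: PC=0 idx=0 pred=N actual=T -> ctr[0]=1

Answer: 1 2 1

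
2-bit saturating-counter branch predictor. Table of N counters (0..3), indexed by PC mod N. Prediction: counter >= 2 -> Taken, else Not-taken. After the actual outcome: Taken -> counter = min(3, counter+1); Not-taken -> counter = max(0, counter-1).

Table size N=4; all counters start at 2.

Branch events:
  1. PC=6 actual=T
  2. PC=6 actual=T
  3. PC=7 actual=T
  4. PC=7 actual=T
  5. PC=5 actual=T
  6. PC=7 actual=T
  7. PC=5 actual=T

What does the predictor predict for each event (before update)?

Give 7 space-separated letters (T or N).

Ev 1: PC=6 idx=2 pred=T actual=T -> ctr[2]=3
Ev 2: PC=6 idx=2 pred=T actual=T -> ctr[2]=3
Ev 3: PC=7 idx=3 pred=T actual=T -> ctr[3]=3
Ev 4: PC=7 idx=3 pred=T actual=T -> ctr[3]=3
Ev 5: PC=5 idx=1 pred=T actual=T -> ctr[1]=3
Ev 6: PC=7 idx=3 pred=T actual=T -> ctr[3]=3
Ev 7: PC=5 idx=1 pred=T actual=T -> ctr[1]=3

Answer: T T T T T T T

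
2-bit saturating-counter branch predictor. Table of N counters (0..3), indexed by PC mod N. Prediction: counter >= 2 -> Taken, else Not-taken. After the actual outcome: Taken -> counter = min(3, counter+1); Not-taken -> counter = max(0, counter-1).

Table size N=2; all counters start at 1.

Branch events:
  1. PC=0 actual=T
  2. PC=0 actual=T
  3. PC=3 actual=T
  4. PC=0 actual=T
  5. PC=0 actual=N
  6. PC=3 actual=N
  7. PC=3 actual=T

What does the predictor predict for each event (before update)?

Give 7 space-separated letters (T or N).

Answer: N T N T T T N

Derivation:
Ev 1: PC=0 idx=0 pred=N actual=T -> ctr[0]=2
Ev 2: PC=0 idx=0 pred=T actual=T -> ctr[0]=3
Ev 3: PC=3 idx=1 pred=N actual=T -> ctr[1]=2
Ev 4: PC=0 idx=0 pred=T actual=T -> ctr[0]=3
Ev 5: PC=0 idx=0 pred=T actual=N -> ctr[0]=2
Ev 6: PC=3 idx=1 pred=T actual=N -> ctr[1]=1
Ev 7: PC=3 idx=1 pred=N actual=T -> ctr[1]=2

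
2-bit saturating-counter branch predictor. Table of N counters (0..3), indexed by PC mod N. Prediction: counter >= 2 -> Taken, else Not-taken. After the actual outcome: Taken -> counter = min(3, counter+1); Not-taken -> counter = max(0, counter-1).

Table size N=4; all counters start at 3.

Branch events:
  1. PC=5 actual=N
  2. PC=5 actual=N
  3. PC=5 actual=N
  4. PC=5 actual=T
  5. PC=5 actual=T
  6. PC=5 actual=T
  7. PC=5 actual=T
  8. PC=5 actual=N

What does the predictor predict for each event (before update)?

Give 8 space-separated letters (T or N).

Ev 1: PC=5 idx=1 pred=T actual=N -> ctr[1]=2
Ev 2: PC=5 idx=1 pred=T actual=N -> ctr[1]=1
Ev 3: PC=5 idx=1 pred=N actual=N -> ctr[1]=0
Ev 4: PC=5 idx=1 pred=N actual=T -> ctr[1]=1
Ev 5: PC=5 idx=1 pred=N actual=T -> ctr[1]=2
Ev 6: PC=5 idx=1 pred=T actual=T -> ctr[1]=3
Ev 7: PC=5 idx=1 pred=T actual=T -> ctr[1]=3
Ev 8: PC=5 idx=1 pred=T actual=N -> ctr[1]=2

Answer: T T N N N T T T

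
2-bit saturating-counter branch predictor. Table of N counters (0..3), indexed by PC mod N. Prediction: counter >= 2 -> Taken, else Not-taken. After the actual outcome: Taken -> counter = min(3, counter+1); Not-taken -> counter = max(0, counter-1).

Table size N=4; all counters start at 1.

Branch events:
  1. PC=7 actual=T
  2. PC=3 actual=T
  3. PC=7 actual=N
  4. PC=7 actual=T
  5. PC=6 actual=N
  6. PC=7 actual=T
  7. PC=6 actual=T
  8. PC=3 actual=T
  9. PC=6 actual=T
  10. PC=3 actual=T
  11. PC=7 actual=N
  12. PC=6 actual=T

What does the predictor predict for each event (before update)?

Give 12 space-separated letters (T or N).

Ev 1: PC=7 idx=3 pred=N actual=T -> ctr[3]=2
Ev 2: PC=3 idx=3 pred=T actual=T -> ctr[3]=3
Ev 3: PC=7 idx=3 pred=T actual=N -> ctr[3]=2
Ev 4: PC=7 idx=3 pred=T actual=T -> ctr[3]=3
Ev 5: PC=6 idx=2 pred=N actual=N -> ctr[2]=0
Ev 6: PC=7 idx=3 pred=T actual=T -> ctr[3]=3
Ev 7: PC=6 idx=2 pred=N actual=T -> ctr[2]=1
Ev 8: PC=3 idx=3 pred=T actual=T -> ctr[3]=3
Ev 9: PC=6 idx=2 pred=N actual=T -> ctr[2]=2
Ev 10: PC=3 idx=3 pred=T actual=T -> ctr[3]=3
Ev 11: PC=7 idx=3 pred=T actual=N -> ctr[3]=2
Ev 12: PC=6 idx=2 pred=T actual=T -> ctr[2]=3

Answer: N T T T N T N T N T T T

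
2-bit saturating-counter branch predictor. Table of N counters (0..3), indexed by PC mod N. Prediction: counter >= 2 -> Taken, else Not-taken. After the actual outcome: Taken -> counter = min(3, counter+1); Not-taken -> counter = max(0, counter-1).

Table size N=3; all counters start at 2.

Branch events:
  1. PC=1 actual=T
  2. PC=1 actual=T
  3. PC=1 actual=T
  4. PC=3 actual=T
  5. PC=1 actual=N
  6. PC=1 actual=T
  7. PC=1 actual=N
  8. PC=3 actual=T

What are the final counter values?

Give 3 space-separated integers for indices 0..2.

Answer: 3 2 2

Derivation:
Ev 1: PC=1 idx=1 pred=T actual=T -> ctr[1]=3
Ev 2: PC=1 idx=1 pred=T actual=T -> ctr[1]=3
Ev 3: PC=1 idx=1 pred=T actual=T -> ctr[1]=3
Ev 4: PC=3 idx=0 pred=T actual=T -> ctr[0]=3
Ev 5: PC=1 idx=1 pred=T actual=N -> ctr[1]=2
Ev 6: PC=1 idx=1 pred=T actual=T -> ctr[1]=3
Ev 7: PC=1 idx=1 pred=T actual=N -> ctr[1]=2
Ev 8: PC=3 idx=0 pred=T actual=T -> ctr[0]=3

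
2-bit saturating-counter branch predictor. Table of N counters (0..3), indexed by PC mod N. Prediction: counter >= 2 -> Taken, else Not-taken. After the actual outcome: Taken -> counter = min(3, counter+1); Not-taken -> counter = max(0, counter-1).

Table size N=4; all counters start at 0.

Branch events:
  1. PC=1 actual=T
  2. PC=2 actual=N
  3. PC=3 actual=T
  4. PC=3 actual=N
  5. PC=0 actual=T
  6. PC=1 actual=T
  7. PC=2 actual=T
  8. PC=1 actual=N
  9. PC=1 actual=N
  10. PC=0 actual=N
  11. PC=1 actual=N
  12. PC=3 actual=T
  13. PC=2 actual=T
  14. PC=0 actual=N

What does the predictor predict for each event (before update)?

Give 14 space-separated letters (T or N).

Answer: N N N N N N N T N N N N N N

Derivation:
Ev 1: PC=1 idx=1 pred=N actual=T -> ctr[1]=1
Ev 2: PC=2 idx=2 pred=N actual=N -> ctr[2]=0
Ev 3: PC=3 idx=3 pred=N actual=T -> ctr[3]=1
Ev 4: PC=3 idx=3 pred=N actual=N -> ctr[3]=0
Ev 5: PC=0 idx=0 pred=N actual=T -> ctr[0]=1
Ev 6: PC=1 idx=1 pred=N actual=T -> ctr[1]=2
Ev 7: PC=2 idx=2 pred=N actual=T -> ctr[2]=1
Ev 8: PC=1 idx=1 pred=T actual=N -> ctr[1]=1
Ev 9: PC=1 idx=1 pred=N actual=N -> ctr[1]=0
Ev 10: PC=0 idx=0 pred=N actual=N -> ctr[0]=0
Ev 11: PC=1 idx=1 pred=N actual=N -> ctr[1]=0
Ev 12: PC=3 idx=3 pred=N actual=T -> ctr[3]=1
Ev 13: PC=2 idx=2 pred=N actual=T -> ctr[2]=2
Ev 14: PC=0 idx=0 pred=N actual=N -> ctr[0]=0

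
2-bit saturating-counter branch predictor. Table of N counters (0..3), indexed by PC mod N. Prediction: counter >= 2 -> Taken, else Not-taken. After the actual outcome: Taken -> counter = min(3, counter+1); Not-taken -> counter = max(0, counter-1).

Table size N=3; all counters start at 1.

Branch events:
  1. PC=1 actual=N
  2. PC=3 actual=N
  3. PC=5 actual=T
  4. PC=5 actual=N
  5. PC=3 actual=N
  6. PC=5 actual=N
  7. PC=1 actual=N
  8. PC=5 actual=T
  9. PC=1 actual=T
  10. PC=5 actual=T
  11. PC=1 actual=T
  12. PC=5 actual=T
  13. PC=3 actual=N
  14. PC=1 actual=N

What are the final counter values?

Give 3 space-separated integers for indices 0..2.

Answer: 0 1 3

Derivation:
Ev 1: PC=1 idx=1 pred=N actual=N -> ctr[1]=0
Ev 2: PC=3 idx=0 pred=N actual=N -> ctr[0]=0
Ev 3: PC=5 idx=2 pred=N actual=T -> ctr[2]=2
Ev 4: PC=5 idx=2 pred=T actual=N -> ctr[2]=1
Ev 5: PC=3 idx=0 pred=N actual=N -> ctr[0]=0
Ev 6: PC=5 idx=2 pred=N actual=N -> ctr[2]=0
Ev 7: PC=1 idx=1 pred=N actual=N -> ctr[1]=0
Ev 8: PC=5 idx=2 pred=N actual=T -> ctr[2]=1
Ev 9: PC=1 idx=1 pred=N actual=T -> ctr[1]=1
Ev 10: PC=5 idx=2 pred=N actual=T -> ctr[2]=2
Ev 11: PC=1 idx=1 pred=N actual=T -> ctr[1]=2
Ev 12: PC=5 idx=2 pred=T actual=T -> ctr[2]=3
Ev 13: PC=3 idx=0 pred=N actual=N -> ctr[0]=0
Ev 14: PC=1 idx=1 pred=T actual=N -> ctr[1]=1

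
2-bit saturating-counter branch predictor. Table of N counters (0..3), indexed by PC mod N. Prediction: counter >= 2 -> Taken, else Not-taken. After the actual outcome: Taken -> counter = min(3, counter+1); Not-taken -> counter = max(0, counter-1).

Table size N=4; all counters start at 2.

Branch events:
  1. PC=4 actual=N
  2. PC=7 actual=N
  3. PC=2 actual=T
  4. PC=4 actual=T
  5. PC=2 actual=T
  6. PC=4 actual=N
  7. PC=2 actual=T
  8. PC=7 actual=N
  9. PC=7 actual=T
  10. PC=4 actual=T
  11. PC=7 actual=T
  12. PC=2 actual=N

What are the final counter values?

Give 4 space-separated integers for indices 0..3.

Answer: 2 2 2 2

Derivation:
Ev 1: PC=4 idx=0 pred=T actual=N -> ctr[0]=1
Ev 2: PC=7 idx=3 pred=T actual=N -> ctr[3]=1
Ev 3: PC=2 idx=2 pred=T actual=T -> ctr[2]=3
Ev 4: PC=4 idx=0 pred=N actual=T -> ctr[0]=2
Ev 5: PC=2 idx=2 pred=T actual=T -> ctr[2]=3
Ev 6: PC=4 idx=0 pred=T actual=N -> ctr[0]=1
Ev 7: PC=2 idx=2 pred=T actual=T -> ctr[2]=3
Ev 8: PC=7 idx=3 pred=N actual=N -> ctr[3]=0
Ev 9: PC=7 idx=3 pred=N actual=T -> ctr[3]=1
Ev 10: PC=4 idx=0 pred=N actual=T -> ctr[0]=2
Ev 11: PC=7 idx=3 pred=N actual=T -> ctr[3]=2
Ev 12: PC=2 idx=2 pred=T actual=N -> ctr[2]=2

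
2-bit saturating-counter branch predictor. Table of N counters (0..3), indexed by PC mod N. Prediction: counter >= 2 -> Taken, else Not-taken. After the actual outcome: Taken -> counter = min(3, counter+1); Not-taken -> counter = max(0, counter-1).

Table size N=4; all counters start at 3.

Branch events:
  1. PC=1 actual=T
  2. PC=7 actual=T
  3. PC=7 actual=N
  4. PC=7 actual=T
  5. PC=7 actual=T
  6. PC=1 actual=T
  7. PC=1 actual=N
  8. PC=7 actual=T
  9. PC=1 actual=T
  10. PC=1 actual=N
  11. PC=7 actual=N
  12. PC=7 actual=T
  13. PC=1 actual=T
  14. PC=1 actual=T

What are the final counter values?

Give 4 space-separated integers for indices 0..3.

Ev 1: PC=1 idx=1 pred=T actual=T -> ctr[1]=3
Ev 2: PC=7 idx=3 pred=T actual=T -> ctr[3]=3
Ev 3: PC=7 idx=3 pred=T actual=N -> ctr[3]=2
Ev 4: PC=7 idx=3 pred=T actual=T -> ctr[3]=3
Ev 5: PC=7 idx=3 pred=T actual=T -> ctr[3]=3
Ev 6: PC=1 idx=1 pred=T actual=T -> ctr[1]=3
Ev 7: PC=1 idx=1 pred=T actual=N -> ctr[1]=2
Ev 8: PC=7 idx=3 pred=T actual=T -> ctr[3]=3
Ev 9: PC=1 idx=1 pred=T actual=T -> ctr[1]=3
Ev 10: PC=1 idx=1 pred=T actual=N -> ctr[1]=2
Ev 11: PC=7 idx=3 pred=T actual=N -> ctr[3]=2
Ev 12: PC=7 idx=3 pred=T actual=T -> ctr[3]=3
Ev 13: PC=1 idx=1 pred=T actual=T -> ctr[1]=3
Ev 14: PC=1 idx=1 pred=T actual=T -> ctr[1]=3

Answer: 3 3 3 3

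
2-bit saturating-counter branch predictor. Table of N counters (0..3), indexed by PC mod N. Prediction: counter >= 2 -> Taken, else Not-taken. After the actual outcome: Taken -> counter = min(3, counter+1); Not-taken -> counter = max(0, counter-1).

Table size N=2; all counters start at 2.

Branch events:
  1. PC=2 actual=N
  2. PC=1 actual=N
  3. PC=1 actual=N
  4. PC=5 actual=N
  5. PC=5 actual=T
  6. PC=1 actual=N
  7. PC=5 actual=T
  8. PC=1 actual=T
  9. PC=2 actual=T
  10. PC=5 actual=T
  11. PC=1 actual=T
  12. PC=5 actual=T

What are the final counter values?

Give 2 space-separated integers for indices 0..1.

Ev 1: PC=2 idx=0 pred=T actual=N -> ctr[0]=1
Ev 2: PC=1 idx=1 pred=T actual=N -> ctr[1]=1
Ev 3: PC=1 idx=1 pred=N actual=N -> ctr[1]=0
Ev 4: PC=5 idx=1 pred=N actual=N -> ctr[1]=0
Ev 5: PC=5 idx=1 pred=N actual=T -> ctr[1]=1
Ev 6: PC=1 idx=1 pred=N actual=N -> ctr[1]=0
Ev 7: PC=5 idx=1 pred=N actual=T -> ctr[1]=1
Ev 8: PC=1 idx=1 pred=N actual=T -> ctr[1]=2
Ev 9: PC=2 idx=0 pred=N actual=T -> ctr[0]=2
Ev 10: PC=5 idx=1 pred=T actual=T -> ctr[1]=3
Ev 11: PC=1 idx=1 pred=T actual=T -> ctr[1]=3
Ev 12: PC=5 idx=1 pred=T actual=T -> ctr[1]=3

Answer: 2 3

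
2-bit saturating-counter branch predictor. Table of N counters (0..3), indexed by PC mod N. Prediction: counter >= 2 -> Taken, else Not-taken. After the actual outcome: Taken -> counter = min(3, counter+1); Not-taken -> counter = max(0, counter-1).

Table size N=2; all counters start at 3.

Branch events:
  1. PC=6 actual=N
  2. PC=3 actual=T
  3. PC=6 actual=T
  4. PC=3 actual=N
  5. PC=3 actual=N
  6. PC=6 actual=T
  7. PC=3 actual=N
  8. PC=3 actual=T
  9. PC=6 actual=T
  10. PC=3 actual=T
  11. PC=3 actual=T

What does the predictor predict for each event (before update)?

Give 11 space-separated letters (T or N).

Answer: T T T T T T N N T N T

Derivation:
Ev 1: PC=6 idx=0 pred=T actual=N -> ctr[0]=2
Ev 2: PC=3 idx=1 pred=T actual=T -> ctr[1]=3
Ev 3: PC=6 idx=0 pred=T actual=T -> ctr[0]=3
Ev 4: PC=3 idx=1 pred=T actual=N -> ctr[1]=2
Ev 5: PC=3 idx=1 pred=T actual=N -> ctr[1]=1
Ev 6: PC=6 idx=0 pred=T actual=T -> ctr[0]=3
Ev 7: PC=3 idx=1 pred=N actual=N -> ctr[1]=0
Ev 8: PC=3 idx=1 pred=N actual=T -> ctr[1]=1
Ev 9: PC=6 idx=0 pred=T actual=T -> ctr[0]=3
Ev 10: PC=3 idx=1 pred=N actual=T -> ctr[1]=2
Ev 11: PC=3 idx=1 pred=T actual=T -> ctr[1]=3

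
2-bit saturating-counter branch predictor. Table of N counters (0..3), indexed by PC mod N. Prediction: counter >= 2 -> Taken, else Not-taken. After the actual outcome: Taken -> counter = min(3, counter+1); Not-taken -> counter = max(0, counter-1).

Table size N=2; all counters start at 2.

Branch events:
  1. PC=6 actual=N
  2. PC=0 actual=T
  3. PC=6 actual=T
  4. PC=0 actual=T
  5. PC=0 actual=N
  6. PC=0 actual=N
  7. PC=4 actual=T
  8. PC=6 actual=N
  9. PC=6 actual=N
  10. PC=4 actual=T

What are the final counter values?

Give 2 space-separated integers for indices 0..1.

Ev 1: PC=6 idx=0 pred=T actual=N -> ctr[0]=1
Ev 2: PC=0 idx=0 pred=N actual=T -> ctr[0]=2
Ev 3: PC=6 idx=0 pred=T actual=T -> ctr[0]=3
Ev 4: PC=0 idx=0 pred=T actual=T -> ctr[0]=3
Ev 5: PC=0 idx=0 pred=T actual=N -> ctr[0]=2
Ev 6: PC=0 idx=0 pred=T actual=N -> ctr[0]=1
Ev 7: PC=4 idx=0 pred=N actual=T -> ctr[0]=2
Ev 8: PC=6 idx=0 pred=T actual=N -> ctr[0]=1
Ev 9: PC=6 idx=0 pred=N actual=N -> ctr[0]=0
Ev 10: PC=4 idx=0 pred=N actual=T -> ctr[0]=1

Answer: 1 2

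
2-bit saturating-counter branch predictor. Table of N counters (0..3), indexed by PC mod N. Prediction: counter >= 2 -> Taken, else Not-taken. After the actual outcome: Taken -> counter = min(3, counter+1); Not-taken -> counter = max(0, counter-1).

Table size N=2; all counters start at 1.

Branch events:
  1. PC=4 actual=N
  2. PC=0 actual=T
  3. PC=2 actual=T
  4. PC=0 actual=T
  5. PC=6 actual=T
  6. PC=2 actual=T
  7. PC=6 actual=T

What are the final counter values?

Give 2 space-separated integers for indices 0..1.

Answer: 3 1

Derivation:
Ev 1: PC=4 idx=0 pred=N actual=N -> ctr[0]=0
Ev 2: PC=0 idx=0 pred=N actual=T -> ctr[0]=1
Ev 3: PC=2 idx=0 pred=N actual=T -> ctr[0]=2
Ev 4: PC=0 idx=0 pred=T actual=T -> ctr[0]=3
Ev 5: PC=6 idx=0 pred=T actual=T -> ctr[0]=3
Ev 6: PC=2 idx=0 pred=T actual=T -> ctr[0]=3
Ev 7: PC=6 idx=0 pred=T actual=T -> ctr[0]=3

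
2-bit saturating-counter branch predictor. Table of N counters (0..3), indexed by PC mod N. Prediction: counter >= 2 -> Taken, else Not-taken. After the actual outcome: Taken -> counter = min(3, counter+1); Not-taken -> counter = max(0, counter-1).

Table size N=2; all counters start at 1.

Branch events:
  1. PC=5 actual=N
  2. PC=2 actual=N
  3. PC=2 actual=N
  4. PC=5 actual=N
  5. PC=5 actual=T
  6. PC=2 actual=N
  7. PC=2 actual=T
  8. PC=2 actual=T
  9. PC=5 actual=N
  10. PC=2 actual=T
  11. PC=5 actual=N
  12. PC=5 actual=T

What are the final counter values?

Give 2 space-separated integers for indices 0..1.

Answer: 3 1

Derivation:
Ev 1: PC=5 idx=1 pred=N actual=N -> ctr[1]=0
Ev 2: PC=2 idx=0 pred=N actual=N -> ctr[0]=0
Ev 3: PC=2 idx=0 pred=N actual=N -> ctr[0]=0
Ev 4: PC=5 idx=1 pred=N actual=N -> ctr[1]=0
Ev 5: PC=5 idx=1 pred=N actual=T -> ctr[1]=1
Ev 6: PC=2 idx=0 pred=N actual=N -> ctr[0]=0
Ev 7: PC=2 idx=0 pred=N actual=T -> ctr[0]=1
Ev 8: PC=2 idx=0 pred=N actual=T -> ctr[0]=2
Ev 9: PC=5 idx=1 pred=N actual=N -> ctr[1]=0
Ev 10: PC=2 idx=0 pred=T actual=T -> ctr[0]=3
Ev 11: PC=5 idx=1 pred=N actual=N -> ctr[1]=0
Ev 12: PC=5 idx=1 pred=N actual=T -> ctr[1]=1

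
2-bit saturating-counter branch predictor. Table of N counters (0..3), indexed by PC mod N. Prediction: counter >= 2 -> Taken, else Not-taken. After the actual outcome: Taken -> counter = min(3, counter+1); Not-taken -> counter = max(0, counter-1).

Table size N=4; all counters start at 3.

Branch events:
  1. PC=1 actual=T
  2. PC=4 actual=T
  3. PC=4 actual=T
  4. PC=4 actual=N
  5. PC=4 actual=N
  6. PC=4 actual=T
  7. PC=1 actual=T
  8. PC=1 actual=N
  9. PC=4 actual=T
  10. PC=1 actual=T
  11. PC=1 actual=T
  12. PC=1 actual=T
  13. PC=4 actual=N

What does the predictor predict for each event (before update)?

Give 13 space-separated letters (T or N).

Answer: T T T T T N T T T T T T T

Derivation:
Ev 1: PC=1 idx=1 pred=T actual=T -> ctr[1]=3
Ev 2: PC=4 idx=0 pred=T actual=T -> ctr[0]=3
Ev 3: PC=4 idx=0 pred=T actual=T -> ctr[0]=3
Ev 4: PC=4 idx=0 pred=T actual=N -> ctr[0]=2
Ev 5: PC=4 idx=0 pred=T actual=N -> ctr[0]=1
Ev 6: PC=4 idx=0 pred=N actual=T -> ctr[0]=2
Ev 7: PC=1 idx=1 pred=T actual=T -> ctr[1]=3
Ev 8: PC=1 idx=1 pred=T actual=N -> ctr[1]=2
Ev 9: PC=4 idx=0 pred=T actual=T -> ctr[0]=3
Ev 10: PC=1 idx=1 pred=T actual=T -> ctr[1]=3
Ev 11: PC=1 idx=1 pred=T actual=T -> ctr[1]=3
Ev 12: PC=1 idx=1 pred=T actual=T -> ctr[1]=3
Ev 13: PC=4 idx=0 pred=T actual=N -> ctr[0]=2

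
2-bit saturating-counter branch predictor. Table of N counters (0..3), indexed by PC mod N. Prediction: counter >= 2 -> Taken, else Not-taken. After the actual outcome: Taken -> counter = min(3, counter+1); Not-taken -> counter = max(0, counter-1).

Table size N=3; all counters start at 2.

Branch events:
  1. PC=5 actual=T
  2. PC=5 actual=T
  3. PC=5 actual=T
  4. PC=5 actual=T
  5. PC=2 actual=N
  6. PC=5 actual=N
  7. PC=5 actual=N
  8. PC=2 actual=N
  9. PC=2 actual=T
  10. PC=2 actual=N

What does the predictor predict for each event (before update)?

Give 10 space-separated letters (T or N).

Ev 1: PC=5 idx=2 pred=T actual=T -> ctr[2]=3
Ev 2: PC=5 idx=2 pred=T actual=T -> ctr[2]=3
Ev 3: PC=5 idx=2 pred=T actual=T -> ctr[2]=3
Ev 4: PC=5 idx=2 pred=T actual=T -> ctr[2]=3
Ev 5: PC=2 idx=2 pred=T actual=N -> ctr[2]=2
Ev 6: PC=5 idx=2 pred=T actual=N -> ctr[2]=1
Ev 7: PC=5 idx=2 pred=N actual=N -> ctr[2]=0
Ev 8: PC=2 idx=2 pred=N actual=N -> ctr[2]=0
Ev 9: PC=2 idx=2 pred=N actual=T -> ctr[2]=1
Ev 10: PC=2 idx=2 pred=N actual=N -> ctr[2]=0

Answer: T T T T T T N N N N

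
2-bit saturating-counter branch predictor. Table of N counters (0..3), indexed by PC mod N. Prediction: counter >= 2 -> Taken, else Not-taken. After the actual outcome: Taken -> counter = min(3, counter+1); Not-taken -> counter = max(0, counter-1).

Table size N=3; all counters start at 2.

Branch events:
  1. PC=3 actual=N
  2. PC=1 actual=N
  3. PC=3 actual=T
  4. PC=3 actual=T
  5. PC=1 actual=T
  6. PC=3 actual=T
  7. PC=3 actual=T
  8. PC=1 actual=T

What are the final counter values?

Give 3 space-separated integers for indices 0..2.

Ev 1: PC=3 idx=0 pred=T actual=N -> ctr[0]=1
Ev 2: PC=1 idx=1 pred=T actual=N -> ctr[1]=1
Ev 3: PC=3 idx=0 pred=N actual=T -> ctr[0]=2
Ev 4: PC=3 idx=0 pred=T actual=T -> ctr[0]=3
Ev 5: PC=1 idx=1 pred=N actual=T -> ctr[1]=2
Ev 6: PC=3 idx=0 pred=T actual=T -> ctr[0]=3
Ev 7: PC=3 idx=0 pred=T actual=T -> ctr[0]=3
Ev 8: PC=1 idx=1 pred=T actual=T -> ctr[1]=3

Answer: 3 3 2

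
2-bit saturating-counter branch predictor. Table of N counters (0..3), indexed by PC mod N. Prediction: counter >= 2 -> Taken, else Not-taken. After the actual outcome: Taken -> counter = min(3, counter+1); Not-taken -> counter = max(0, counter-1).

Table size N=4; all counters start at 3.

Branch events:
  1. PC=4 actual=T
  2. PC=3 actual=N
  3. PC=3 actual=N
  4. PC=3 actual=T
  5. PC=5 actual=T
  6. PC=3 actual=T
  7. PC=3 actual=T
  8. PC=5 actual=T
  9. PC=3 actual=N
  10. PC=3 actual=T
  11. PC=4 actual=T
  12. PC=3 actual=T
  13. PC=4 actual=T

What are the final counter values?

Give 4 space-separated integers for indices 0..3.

Ev 1: PC=4 idx=0 pred=T actual=T -> ctr[0]=3
Ev 2: PC=3 idx=3 pred=T actual=N -> ctr[3]=2
Ev 3: PC=3 idx=3 pred=T actual=N -> ctr[3]=1
Ev 4: PC=3 idx=3 pred=N actual=T -> ctr[3]=2
Ev 5: PC=5 idx=1 pred=T actual=T -> ctr[1]=3
Ev 6: PC=3 idx=3 pred=T actual=T -> ctr[3]=3
Ev 7: PC=3 idx=3 pred=T actual=T -> ctr[3]=3
Ev 8: PC=5 idx=1 pred=T actual=T -> ctr[1]=3
Ev 9: PC=3 idx=3 pred=T actual=N -> ctr[3]=2
Ev 10: PC=3 idx=3 pred=T actual=T -> ctr[3]=3
Ev 11: PC=4 idx=0 pred=T actual=T -> ctr[0]=3
Ev 12: PC=3 idx=3 pred=T actual=T -> ctr[3]=3
Ev 13: PC=4 idx=0 pred=T actual=T -> ctr[0]=3

Answer: 3 3 3 3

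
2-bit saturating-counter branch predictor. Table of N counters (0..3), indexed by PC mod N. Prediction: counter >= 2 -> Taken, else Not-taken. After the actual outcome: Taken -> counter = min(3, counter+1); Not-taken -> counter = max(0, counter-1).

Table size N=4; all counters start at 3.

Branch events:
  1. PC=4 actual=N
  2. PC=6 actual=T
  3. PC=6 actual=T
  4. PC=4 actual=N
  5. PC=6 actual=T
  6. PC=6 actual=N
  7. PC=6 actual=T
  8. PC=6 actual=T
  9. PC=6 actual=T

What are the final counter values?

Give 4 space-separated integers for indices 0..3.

Ev 1: PC=4 idx=0 pred=T actual=N -> ctr[0]=2
Ev 2: PC=6 idx=2 pred=T actual=T -> ctr[2]=3
Ev 3: PC=6 idx=2 pred=T actual=T -> ctr[2]=3
Ev 4: PC=4 idx=0 pred=T actual=N -> ctr[0]=1
Ev 5: PC=6 idx=2 pred=T actual=T -> ctr[2]=3
Ev 6: PC=6 idx=2 pred=T actual=N -> ctr[2]=2
Ev 7: PC=6 idx=2 pred=T actual=T -> ctr[2]=3
Ev 8: PC=6 idx=2 pred=T actual=T -> ctr[2]=3
Ev 9: PC=6 idx=2 pred=T actual=T -> ctr[2]=3

Answer: 1 3 3 3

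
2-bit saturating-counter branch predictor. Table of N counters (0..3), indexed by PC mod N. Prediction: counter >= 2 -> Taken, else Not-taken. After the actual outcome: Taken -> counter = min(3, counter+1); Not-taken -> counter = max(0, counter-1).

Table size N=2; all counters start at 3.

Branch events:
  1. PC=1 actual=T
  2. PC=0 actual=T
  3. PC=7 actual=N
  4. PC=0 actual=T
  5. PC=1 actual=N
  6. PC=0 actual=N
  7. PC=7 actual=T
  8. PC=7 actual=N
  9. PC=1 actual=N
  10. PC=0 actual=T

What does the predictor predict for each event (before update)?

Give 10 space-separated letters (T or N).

Answer: T T T T T T N T N T

Derivation:
Ev 1: PC=1 idx=1 pred=T actual=T -> ctr[1]=3
Ev 2: PC=0 idx=0 pred=T actual=T -> ctr[0]=3
Ev 3: PC=7 idx=1 pred=T actual=N -> ctr[1]=2
Ev 4: PC=0 idx=0 pred=T actual=T -> ctr[0]=3
Ev 5: PC=1 idx=1 pred=T actual=N -> ctr[1]=1
Ev 6: PC=0 idx=0 pred=T actual=N -> ctr[0]=2
Ev 7: PC=7 idx=1 pred=N actual=T -> ctr[1]=2
Ev 8: PC=7 idx=1 pred=T actual=N -> ctr[1]=1
Ev 9: PC=1 idx=1 pred=N actual=N -> ctr[1]=0
Ev 10: PC=0 idx=0 pred=T actual=T -> ctr[0]=3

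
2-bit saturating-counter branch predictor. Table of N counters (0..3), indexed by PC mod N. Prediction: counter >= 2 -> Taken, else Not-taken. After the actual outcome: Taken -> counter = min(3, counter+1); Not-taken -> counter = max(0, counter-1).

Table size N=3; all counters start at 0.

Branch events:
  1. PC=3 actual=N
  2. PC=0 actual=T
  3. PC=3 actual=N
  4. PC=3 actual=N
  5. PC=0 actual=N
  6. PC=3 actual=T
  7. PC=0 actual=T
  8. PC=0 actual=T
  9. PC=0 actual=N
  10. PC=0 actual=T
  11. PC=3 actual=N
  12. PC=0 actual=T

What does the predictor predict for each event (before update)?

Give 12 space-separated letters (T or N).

Ev 1: PC=3 idx=0 pred=N actual=N -> ctr[0]=0
Ev 2: PC=0 idx=0 pred=N actual=T -> ctr[0]=1
Ev 3: PC=3 idx=0 pred=N actual=N -> ctr[0]=0
Ev 4: PC=3 idx=0 pred=N actual=N -> ctr[0]=0
Ev 5: PC=0 idx=0 pred=N actual=N -> ctr[0]=0
Ev 6: PC=3 idx=0 pred=N actual=T -> ctr[0]=1
Ev 7: PC=0 idx=0 pred=N actual=T -> ctr[0]=2
Ev 8: PC=0 idx=0 pred=T actual=T -> ctr[0]=3
Ev 9: PC=0 idx=0 pred=T actual=N -> ctr[0]=2
Ev 10: PC=0 idx=0 pred=T actual=T -> ctr[0]=3
Ev 11: PC=3 idx=0 pred=T actual=N -> ctr[0]=2
Ev 12: PC=0 idx=0 pred=T actual=T -> ctr[0]=3

Answer: N N N N N N N T T T T T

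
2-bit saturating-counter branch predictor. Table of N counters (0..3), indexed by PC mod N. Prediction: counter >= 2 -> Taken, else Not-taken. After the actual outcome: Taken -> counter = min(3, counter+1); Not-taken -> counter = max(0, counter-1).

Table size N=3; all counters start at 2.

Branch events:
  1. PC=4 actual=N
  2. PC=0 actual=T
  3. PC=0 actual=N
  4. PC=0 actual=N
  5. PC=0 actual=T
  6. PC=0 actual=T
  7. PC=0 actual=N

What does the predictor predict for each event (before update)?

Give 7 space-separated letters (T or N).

Answer: T T T T N T T

Derivation:
Ev 1: PC=4 idx=1 pred=T actual=N -> ctr[1]=1
Ev 2: PC=0 idx=0 pred=T actual=T -> ctr[0]=3
Ev 3: PC=0 idx=0 pred=T actual=N -> ctr[0]=2
Ev 4: PC=0 idx=0 pred=T actual=N -> ctr[0]=1
Ev 5: PC=0 idx=0 pred=N actual=T -> ctr[0]=2
Ev 6: PC=0 idx=0 pred=T actual=T -> ctr[0]=3
Ev 7: PC=0 idx=0 pred=T actual=N -> ctr[0]=2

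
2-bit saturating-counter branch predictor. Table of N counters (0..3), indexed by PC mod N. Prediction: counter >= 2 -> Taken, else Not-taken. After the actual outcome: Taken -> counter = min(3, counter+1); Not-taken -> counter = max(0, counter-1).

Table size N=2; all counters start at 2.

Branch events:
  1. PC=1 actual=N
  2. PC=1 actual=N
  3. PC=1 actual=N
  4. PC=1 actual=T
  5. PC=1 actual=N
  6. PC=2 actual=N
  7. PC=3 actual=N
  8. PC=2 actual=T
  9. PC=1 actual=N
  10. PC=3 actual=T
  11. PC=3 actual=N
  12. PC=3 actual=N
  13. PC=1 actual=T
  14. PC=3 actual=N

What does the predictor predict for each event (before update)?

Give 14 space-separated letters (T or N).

Answer: T N N N N T N N N N N N N N

Derivation:
Ev 1: PC=1 idx=1 pred=T actual=N -> ctr[1]=1
Ev 2: PC=1 idx=1 pred=N actual=N -> ctr[1]=0
Ev 3: PC=1 idx=1 pred=N actual=N -> ctr[1]=0
Ev 4: PC=1 idx=1 pred=N actual=T -> ctr[1]=1
Ev 5: PC=1 idx=1 pred=N actual=N -> ctr[1]=0
Ev 6: PC=2 idx=0 pred=T actual=N -> ctr[0]=1
Ev 7: PC=3 idx=1 pred=N actual=N -> ctr[1]=0
Ev 8: PC=2 idx=0 pred=N actual=T -> ctr[0]=2
Ev 9: PC=1 idx=1 pred=N actual=N -> ctr[1]=0
Ev 10: PC=3 idx=1 pred=N actual=T -> ctr[1]=1
Ev 11: PC=3 idx=1 pred=N actual=N -> ctr[1]=0
Ev 12: PC=3 idx=1 pred=N actual=N -> ctr[1]=0
Ev 13: PC=1 idx=1 pred=N actual=T -> ctr[1]=1
Ev 14: PC=3 idx=1 pred=N actual=N -> ctr[1]=0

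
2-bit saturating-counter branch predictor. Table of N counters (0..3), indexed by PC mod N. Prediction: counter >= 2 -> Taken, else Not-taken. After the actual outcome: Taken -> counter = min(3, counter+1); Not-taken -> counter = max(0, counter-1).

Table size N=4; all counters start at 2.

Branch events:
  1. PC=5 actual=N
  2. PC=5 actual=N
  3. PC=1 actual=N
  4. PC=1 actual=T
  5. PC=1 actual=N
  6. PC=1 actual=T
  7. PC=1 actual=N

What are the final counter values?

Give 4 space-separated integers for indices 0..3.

Ev 1: PC=5 idx=1 pred=T actual=N -> ctr[1]=1
Ev 2: PC=5 idx=1 pred=N actual=N -> ctr[1]=0
Ev 3: PC=1 idx=1 pred=N actual=N -> ctr[1]=0
Ev 4: PC=1 idx=1 pred=N actual=T -> ctr[1]=1
Ev 5: PC=1 idx=1 pred=N actual=N -> ctr[1]=0
Ev 6: PC=1 idx=1 pred=N actual=T -> ctr[1]=1
Ev 7: PC=1 idx=1 pred=N actual=N -> ctr[1]=0

Answer: 2 0 2 2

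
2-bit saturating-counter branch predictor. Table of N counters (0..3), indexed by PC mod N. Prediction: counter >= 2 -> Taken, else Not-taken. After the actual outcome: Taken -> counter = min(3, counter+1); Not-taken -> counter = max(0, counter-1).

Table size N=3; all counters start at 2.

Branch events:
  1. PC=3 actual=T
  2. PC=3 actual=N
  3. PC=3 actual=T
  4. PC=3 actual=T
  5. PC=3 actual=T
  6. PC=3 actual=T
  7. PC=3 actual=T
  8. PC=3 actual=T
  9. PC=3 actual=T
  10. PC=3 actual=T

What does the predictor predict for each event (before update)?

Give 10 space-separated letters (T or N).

Ev 1: PC=3 idx=0 pred=T actual=T -> ctr[0]=3
Ev 2: PC=3 idx=0 pred=T actual=N -> ctr[0]=2
Ev 3: PC=3 idx=0 pred=T actual=T -> ctr[0]=3
Ev 4: PC=3 idx=0 pred=T actual=T -> ctr[0]=3
Ev 5: PC=3 idx=0 pred=T actual=T -> ctr[0]=3
Ev 6: PC=3 idx=0 pred=T actual=T -> ctr[0]=3
Ev 7: PC=3 idx=0 pred=T actual=T -> ctr[0]=3
Ev 8: PC=3 idx=0 pred=T actual=T -> ctr[0]=3
Ev 9: PC=3 idx=0 pred=T actual=T -> ctr[0]=3
Ev 10: PC=3 idx=0 pred=T actual=T -> ctr[0]=3

Answer: T T T T T T T T T T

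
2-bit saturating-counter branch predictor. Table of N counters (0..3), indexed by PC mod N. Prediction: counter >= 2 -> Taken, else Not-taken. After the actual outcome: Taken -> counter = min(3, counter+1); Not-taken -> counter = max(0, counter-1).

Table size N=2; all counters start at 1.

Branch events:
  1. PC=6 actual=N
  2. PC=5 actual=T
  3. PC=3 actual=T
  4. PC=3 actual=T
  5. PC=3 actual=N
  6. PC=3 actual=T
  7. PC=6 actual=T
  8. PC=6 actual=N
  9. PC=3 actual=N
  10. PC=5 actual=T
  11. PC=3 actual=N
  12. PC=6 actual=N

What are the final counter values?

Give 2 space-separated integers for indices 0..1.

Ev 1: PC=6 idx=0 pred=N actual=N -> ctr[0]=0
Ev 2: PC=5 idx=1 pred=N actual=T -> ctr[1]=2
Ev 3: PC=3 idx=1 pred=T actual=T -> ctr[1]=3
Ev 4: PC=3 idx=1 pred=T actual=T -> ctr[1]=3
Ev 5: PC=3 idx=1 pred=T actual=N -> ctr[1]=2
Ev 6: PC=3 idx=1 pred=T actual=T -> ctr[1]=3
Ev 7: PC=6 idx=0 pred=N actual=T -> ctr[0]=1
Ev 8: PC=6 idx=0 pred=N actual=N -> ctr[0]=0
Ev 9: PC=3 idx=1 pred=T actual=N -> ctr[1]=2
Ev 10: PC=5 idx=1 pred=T actual=T -> ctr[1]=3
Ev 11: PC=3 idx=1 pred=T actual=N -> ctr[1]=2
Ev 12: PC=6 idx=0 pred=N actual=N -> ctr[0]=0

Answer: 0 2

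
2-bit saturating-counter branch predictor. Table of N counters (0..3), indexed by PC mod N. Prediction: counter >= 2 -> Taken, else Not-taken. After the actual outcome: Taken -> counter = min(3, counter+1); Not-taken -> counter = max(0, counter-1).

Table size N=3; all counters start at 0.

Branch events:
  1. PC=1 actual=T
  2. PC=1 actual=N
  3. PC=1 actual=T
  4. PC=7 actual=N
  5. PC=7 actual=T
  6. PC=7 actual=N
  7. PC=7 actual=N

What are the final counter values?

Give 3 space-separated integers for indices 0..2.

Answer: 0 0 0

Derivation:
Ev 1: PC=1 idx=1 pred=N actual=T -> ctr[1]=1
Ev 2: PC=1 idx=1 pred=N actual=N -> ctr[1]=0
Ev 3: PC=1 idx=1 pred=N actual=T -> ctr[1]=1
Ev 4: PC=7 idx=1 pred=N actual=N -> ctr[1]=0
Ev 5: PC=7 idx=1 pred=N actual=T -> ctr[1]=1
Ev 6: PC=7 idx=1 pred=N actual=N -> ctr[1]=0
Ev 7: PC=7 idx=1 pred=N actual=N -> ctr[1]=0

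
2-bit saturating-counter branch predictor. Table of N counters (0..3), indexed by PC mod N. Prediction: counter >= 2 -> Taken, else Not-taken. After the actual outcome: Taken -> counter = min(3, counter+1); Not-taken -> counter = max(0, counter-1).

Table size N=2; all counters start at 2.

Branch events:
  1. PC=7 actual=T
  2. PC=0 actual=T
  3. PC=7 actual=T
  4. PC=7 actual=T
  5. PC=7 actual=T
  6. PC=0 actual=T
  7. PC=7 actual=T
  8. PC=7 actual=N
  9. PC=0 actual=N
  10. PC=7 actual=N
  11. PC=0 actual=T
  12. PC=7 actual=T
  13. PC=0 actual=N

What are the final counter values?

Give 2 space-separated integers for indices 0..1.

Ev 1: PC=7 idx=1 pred=T actual=T -> ctr[1]=3
Ev 2: PC=0 idx=0 pred=T actual=T -> ctr[0]=3
Ev 3: PC=7 idx=1 pred=T actual=T -> ctr[1]=3
Ev 4: PC=7 idx=1 pred=T actual=T -> ctr[1]=3
Ev 5: PC=7 idx=1 pred=T actual=T -> ctr[1]=3
Ev 6: PC=0 idx=0 pred=T actual=T -> ctr[0]=3
Ev 7: PC=7 idx=1 pred=T actual=T -> ctr[1]=3
Ev 8: PC=7 idx=1 pred=T actual=N -> ctr[1]=2
Ev 9: PC=0 idx=0 pred=T actual=N -> ctr[0]=2
Ev 10: PC=7 idx=1 pred=T actual=N -> ctr[1]=1
Ev 11: PC=0 idx=0 pred=T actual=T -> ctr[0]=3
Ev 12: PC=7 idx=1 pred=N actual=T -> ctr[1]=2
Ev 13: PC=0 idx=0 pred=T actual=N -> ctr[0]=2

Answer: 2 2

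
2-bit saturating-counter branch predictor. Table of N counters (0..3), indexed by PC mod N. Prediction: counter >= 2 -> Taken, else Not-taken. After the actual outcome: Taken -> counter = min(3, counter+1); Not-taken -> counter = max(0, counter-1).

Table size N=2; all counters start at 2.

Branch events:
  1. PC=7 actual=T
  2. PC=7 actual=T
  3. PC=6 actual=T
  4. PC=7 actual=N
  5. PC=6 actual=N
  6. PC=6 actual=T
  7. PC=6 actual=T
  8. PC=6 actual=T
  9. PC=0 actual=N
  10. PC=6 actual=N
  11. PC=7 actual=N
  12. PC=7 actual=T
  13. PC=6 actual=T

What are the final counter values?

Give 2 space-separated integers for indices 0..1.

Ev 1: PC=7 idx=1 pred=T actual=T -> ctr[1]=3
Ev 2: PC=7 idx=1 pred=T actual=T -> ctr[1]=3
Ev 3: PC=6 idx=0 pred=T actual=T -> ctr[0]=3
Ev 4: PC=7 idx=1 pred=T actual=N -> ctr[1]=2
Ev 5: PC=6 idx=0 pred=T actual=N -> ctr[0]=2
Ev 6: PC=6 idx=0 pred=T actual=T -> ctr[0]=3
Ev 7: PC=6 idx=0 pred=T actual=T -> ctr[0]=3
Ev 8: PC=6 idx=0 pred=T actual=T -> ctr[0]=3
Ev 9: PC=0 idx=0 pred=T actual=N -> ctr[0]=2
Ev 10: PC=6 idx=0 pred=T actual=N -> ctr[0]=1
Ev 11: PC=7 idx=1 pred=T actual=N -> ctr[1]=1
Ev 12: PC=7 idx=1 pred=N actual=T -> ctr[1]=2
Ev 13: PC=6 idx=0 pred=N actual=T -> ctr[0]=2

Answer: 2 2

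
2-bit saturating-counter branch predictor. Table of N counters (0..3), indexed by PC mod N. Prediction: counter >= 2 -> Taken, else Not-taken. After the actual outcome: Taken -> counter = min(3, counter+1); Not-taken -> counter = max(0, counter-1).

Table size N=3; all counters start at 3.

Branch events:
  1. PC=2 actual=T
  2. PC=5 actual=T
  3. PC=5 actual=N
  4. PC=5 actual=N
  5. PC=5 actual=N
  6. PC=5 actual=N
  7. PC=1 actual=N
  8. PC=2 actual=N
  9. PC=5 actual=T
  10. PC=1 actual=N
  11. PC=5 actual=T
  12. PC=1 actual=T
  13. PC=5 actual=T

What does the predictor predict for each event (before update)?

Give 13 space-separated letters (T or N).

Answer: T T T T N N T N N T N N T

Derivation:
Ev 1: PC=2 idx=2 pred=T actual=T -> ctr[2]=3
Ev 2: PC=5 idx=2 pred=T actual=T -> ctr[2]=3
Ev 3: PC=5 idx=2 pred=T actual=N -> ctr[2]=2
Ev 4: PC=5 idx=2 pred=T actual=N -> ctr[2]=1
Ev 5: PC=5 idx=2 pred=N actual=N -> ctr[2]=0
Ev 6: PC=5 idx=2 pred=N actual=N -> ctr[2]=0
Ev 7: PC=1 idx=1 pred=T actual=N -> ctr[1]=2
Ev 8: PC=2 idx=2 pred=N actual=N -> ctr[2]=0
Ev 9: PC=5 idx=2 pred=N actual=T -> ctr[2]=1
Ev 10: PC=1 idx=1 pred=T actual=N -> ctr[1]=1
Ev 11: PC=5 idx=2 pred=N actual=T -> ctr[2]=2
Ev 12: PC=1 idx=1 pred=N actual=T -> ctr[1]=2
Ev 13: PC=5 idx=2 pred=T actual=T -> ctr[2]=3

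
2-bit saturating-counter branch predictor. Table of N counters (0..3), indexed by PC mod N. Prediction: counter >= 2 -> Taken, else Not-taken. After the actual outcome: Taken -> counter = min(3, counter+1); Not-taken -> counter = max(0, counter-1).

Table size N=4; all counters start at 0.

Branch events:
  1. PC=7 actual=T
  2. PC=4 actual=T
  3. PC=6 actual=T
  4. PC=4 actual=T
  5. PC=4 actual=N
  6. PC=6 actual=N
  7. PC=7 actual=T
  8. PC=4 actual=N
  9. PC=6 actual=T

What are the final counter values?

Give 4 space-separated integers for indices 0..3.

Ev 1: PC=7 idx=3 pred=N actual=T -> ctr[3]=1
Ev 2: PC=4 idx=0 pred=N actual=T -> ctr[0]=1
Ev 3: PC=6 idx=2 pred=N actual=T -> ctr[2]=1
Ev 4: PC=4 idx=0 pred=N actual=T -> ctr[0]=2
Ev 5: PC=4 idx=0 pred=T actual=N -> ctr[0]=1
Ev 6: PC=6 idx=2 pred=N actual=N -> ctr[2]=0
Ev 7: PC=7 idx=3 pred=N actual=T -> ctr[3]=2
Ev 8: PC=4 idx=0 pred=N actual=N -> ctr[0]=0
Ev 9: PC=6 idx=2 pred=N actual=T -> ctr[2]=1

Answer: 0 0 1 2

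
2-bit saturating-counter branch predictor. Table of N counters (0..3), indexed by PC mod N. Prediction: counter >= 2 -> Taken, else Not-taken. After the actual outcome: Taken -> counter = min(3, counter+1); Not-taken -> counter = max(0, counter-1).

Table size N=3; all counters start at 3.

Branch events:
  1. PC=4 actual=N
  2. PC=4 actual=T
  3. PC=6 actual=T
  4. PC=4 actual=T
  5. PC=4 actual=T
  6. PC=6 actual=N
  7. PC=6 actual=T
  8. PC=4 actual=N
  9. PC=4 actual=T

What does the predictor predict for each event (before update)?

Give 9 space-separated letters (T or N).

Ev 1: PC=4 idx=1 pred=T actual=N -> ctr[1]=2
Ev 2: PC=4 idx=1 pred=T actual=T -> ctr[1]=3
Ev 3: PC=6 idx=0 pred=T actual=T -> ctr[0]=3
Ev 4: PC=4 idx=1 pred=T actual=T -> ctr[1]=3
Ev 5: PC=4 idx=1 pred=T actual=T -> ctr[1]=3
Ev 6: PC=6 idx=0 pred=T actual=N -> ctr[0]=2
Ev 7: PC=6 idx=0 pred=T actual=T -> ctr[0]=3
Ev 8: PC=4 idx=1 pred=T actual=N -> ctr[1]=2
Ev 9: PC=4 idx=1 pred=T actual=T -> ctr[1]=3

Answer: T T T T T T T T T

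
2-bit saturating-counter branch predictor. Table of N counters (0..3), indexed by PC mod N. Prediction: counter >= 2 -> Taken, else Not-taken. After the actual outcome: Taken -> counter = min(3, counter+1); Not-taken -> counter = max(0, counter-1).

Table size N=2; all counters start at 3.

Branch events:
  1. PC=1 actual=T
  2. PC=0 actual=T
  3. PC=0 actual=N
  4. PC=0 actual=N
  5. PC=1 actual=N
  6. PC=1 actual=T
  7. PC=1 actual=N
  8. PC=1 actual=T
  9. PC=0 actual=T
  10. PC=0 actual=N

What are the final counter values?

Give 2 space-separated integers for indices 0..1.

Ev 1: PC=1 idx=1 pred=T actual=T -> ctr[1]=3
Ev 2: PC=0 idx=0 pred=T actual=T -> ctr[0]=3
Ev 3: PC=0 idx=0 pred=T actual=N -> ctr[0]=2
Ev 4: PC=0 idx=0 pred=T actual=N -> ctr[0]=1
Ev 5: PC=1 idx=1 pred=T actual=N -> ctr[1]=2
Ev 6: PC=1 idx=1 pred=T actual=T -> ctr[1]=3
Ev 7: PC=1 idx=1 pred=T actual=N -> ctr[1]=2
Ev 8: PC=1 idx=1 pred=T actual=T -> ctr[1]=3
Ev 9: PC=0 idx=0 pred=N actual=T -> ctr[0]=2
Ev 10: PC=0 idx=0 pred=T actual=N -> ctr[0]=1

Answer: 1 3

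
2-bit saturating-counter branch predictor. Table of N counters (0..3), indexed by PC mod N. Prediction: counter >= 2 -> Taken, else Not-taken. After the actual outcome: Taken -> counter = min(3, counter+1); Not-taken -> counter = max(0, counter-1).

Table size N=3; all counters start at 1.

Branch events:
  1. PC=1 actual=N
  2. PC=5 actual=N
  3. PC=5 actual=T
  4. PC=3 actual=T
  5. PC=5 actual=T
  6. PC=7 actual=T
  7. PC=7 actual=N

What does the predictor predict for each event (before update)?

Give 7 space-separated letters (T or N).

Ev 1: PC=1 idx=1 pred=N actual=N -> ctr[1]=0
Ev 2: PC=5 idx=2 pred=N actual=N -> ctr[2]=0
Ev 3: PC=5 idx=2 pred=N actual=T -> ctr[2]=1
Ev 4: PC=3 idx=0 pred=N actual=T -> ctr[0]=2
Ev 5: PC=5 idx=2 pred=N actual=T -> ctr[2]=2
Ev 6: PC=7 idx=1 pred=N actual=T -> ctr[1]=1
Ev 7: PC=7 idx=1 pred=N actual=N -> ctr[1]=0

Answer: N N N N N N N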